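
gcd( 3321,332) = 1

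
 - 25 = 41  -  66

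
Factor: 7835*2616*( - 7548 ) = - 154706525280 = - 2^5 * 3^2*5^1*  17^1*37^1 * 109^1 * 1567^1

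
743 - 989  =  -246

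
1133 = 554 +579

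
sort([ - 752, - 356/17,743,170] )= [-752, - 356/17,170,743] 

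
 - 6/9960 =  - 1 + 1659/1660 = -0.00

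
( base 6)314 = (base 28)46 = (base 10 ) 118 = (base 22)58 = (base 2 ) 1110110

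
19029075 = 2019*9425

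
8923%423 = 40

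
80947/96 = 80947/96= 843.20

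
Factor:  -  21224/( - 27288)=3^( - 2)*7^1 = 7/9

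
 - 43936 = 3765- 47701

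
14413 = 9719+4694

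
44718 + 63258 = 107976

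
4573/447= 4573/447 = 10.23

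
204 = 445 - 241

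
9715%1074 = 49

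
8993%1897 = 1405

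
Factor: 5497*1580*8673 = 75327259980 = 2^2*3^1*5^1 * 7^2*23^1* 59^1*79^1*239^1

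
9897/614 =9897/614=16.12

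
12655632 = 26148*484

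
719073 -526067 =193006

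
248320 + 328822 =577142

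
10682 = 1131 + 9551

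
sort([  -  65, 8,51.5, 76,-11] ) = [-65, - 11 , 8, 51.5,  76]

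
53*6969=369357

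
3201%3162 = 39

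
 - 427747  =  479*( - 893)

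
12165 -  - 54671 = 66836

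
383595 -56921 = 326674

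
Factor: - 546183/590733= - 613/663  =  -3^(  -  1)*13^( -1 ) * 17^( - 1)*613^1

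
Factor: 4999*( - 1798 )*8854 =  - 2^2*19^1*29^1*31^1*233^1*4999^1  =  - 79581540508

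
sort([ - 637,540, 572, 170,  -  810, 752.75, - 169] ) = [ - 810 , - 637 , - 169, 170,540,572 , 752.75]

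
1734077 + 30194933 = 31929010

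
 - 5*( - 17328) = 86640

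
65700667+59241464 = 124942131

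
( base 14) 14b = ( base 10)263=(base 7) 524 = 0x107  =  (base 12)19b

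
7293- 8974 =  - 1681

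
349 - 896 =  - 547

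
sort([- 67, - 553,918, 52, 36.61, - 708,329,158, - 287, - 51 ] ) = [ - 708, - 553, - 287, - 67, -51,36.61,52,158, 329,918]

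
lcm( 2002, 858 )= 6006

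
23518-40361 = - 16843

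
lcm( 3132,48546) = 97092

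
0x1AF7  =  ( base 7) 26061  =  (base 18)1359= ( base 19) 1026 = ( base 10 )6903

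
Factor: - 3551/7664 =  - 2^( - 4 ) * 53^1 * 67^1*479^(- 1 ) 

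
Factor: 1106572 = 2^2*67^1*4129^1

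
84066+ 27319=111385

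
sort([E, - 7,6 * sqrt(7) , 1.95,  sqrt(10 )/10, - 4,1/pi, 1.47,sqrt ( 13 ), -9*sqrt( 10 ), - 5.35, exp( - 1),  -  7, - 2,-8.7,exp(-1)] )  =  [ - 9*sqrt( 10),-8.7, - 7,-7,-5.35, - 4, - 2,sqrt ( 10 )/10  ,  1/pi , exp( - 1),exp( - 1), 1.47, 1.95, E , sqrt ( 13 ),6* sqrt( 7) ] 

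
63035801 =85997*733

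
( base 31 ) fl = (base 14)26A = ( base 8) 746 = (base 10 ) 486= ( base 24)k6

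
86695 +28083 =114778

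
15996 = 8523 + 7473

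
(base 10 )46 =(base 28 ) 1i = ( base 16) 2E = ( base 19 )28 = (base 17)2c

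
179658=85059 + 94599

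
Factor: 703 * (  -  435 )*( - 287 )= 3^1 *5^1*7^1*19^1*29^1 * 37^1*41^1 = 87766035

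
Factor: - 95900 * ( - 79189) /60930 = 2^1*3^( -2) * 5^1*7^1*11^1*23^1*137^1*313^1 * 677^( - 1 ) = 759422510/6093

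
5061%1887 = 1287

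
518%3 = 2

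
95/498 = 95/498 = 0.19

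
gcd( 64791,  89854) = 1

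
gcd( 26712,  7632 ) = 3816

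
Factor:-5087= - 5087^1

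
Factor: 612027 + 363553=975580  =  2^2*5^1*48779^1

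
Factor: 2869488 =2^4 *3^2*19927^1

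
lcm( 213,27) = 1917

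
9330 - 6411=2919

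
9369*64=599616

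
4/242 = 2/121 = 0.02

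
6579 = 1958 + 4621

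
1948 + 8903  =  10851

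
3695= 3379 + 316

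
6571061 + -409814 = 6161247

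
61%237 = 61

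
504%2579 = 504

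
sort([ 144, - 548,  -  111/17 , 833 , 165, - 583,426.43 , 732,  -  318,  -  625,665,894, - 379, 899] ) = [  -  625,  -  583, - 548,-379,-318, - 111/17,144,165, 426.43,665, 732 , 833,894 , 899]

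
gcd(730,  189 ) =1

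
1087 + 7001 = 8088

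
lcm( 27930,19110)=363090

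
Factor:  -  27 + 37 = 10=   2^1*5^1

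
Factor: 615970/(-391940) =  - 61597/39194 = - 2^( - 1)*31^1*1987^1*19597^( - 1)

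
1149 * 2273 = 2611677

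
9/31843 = 9/31843 =0.00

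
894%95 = 39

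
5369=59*91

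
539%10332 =539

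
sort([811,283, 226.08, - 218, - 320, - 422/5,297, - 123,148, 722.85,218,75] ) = [ - 320 , -218,-123, - 422/5,75,148  ,  218,226.08,283, 297,722.85,811] 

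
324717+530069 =854786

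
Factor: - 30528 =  - 2^6*3^2 * 53^1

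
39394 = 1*39394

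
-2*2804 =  - 5608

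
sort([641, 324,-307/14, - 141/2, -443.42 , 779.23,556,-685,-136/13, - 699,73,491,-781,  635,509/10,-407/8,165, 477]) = [ - 781,-699,-685, - 443.42, - 141/2,-407/8, - 307/14, - 136/13, 509/10, 73 , 165,324,477 , 491 , 556,635, 641,779.23]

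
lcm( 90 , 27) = 270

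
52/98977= 52/98977 = 0.00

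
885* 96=84960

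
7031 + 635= 7666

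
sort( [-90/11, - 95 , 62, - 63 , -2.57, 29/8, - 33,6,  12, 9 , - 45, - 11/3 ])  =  [-95, - 63, - 45, - 33, - 90/11, - 11/3,-2.57, 29/8,6, 9,  12, 62]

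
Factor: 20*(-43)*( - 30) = 2^3*3^1*5^2*43^1 = 25800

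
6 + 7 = 13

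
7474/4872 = 1 + 1301/2436 = 1.53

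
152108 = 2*76054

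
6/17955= 2/5985 = 0.00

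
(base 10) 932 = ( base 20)26C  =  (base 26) 19M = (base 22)1k8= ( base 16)3a4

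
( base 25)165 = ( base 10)780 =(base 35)ma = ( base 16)30c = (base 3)1001220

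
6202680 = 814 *7620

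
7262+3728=10990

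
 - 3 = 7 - 10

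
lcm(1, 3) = 3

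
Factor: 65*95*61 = 376675 = 5^2*13^1*19^1*61^1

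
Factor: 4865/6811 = 5^1* 7^ ( - 1) = 5/7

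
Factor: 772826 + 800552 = 1573378 = 2^1*101^1*7789^1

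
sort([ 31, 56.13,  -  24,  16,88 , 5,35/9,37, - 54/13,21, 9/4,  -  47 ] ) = [ - 47, - 24, - 54/13, 9/4, 35/9,5,16,  21,31,37, 56.13,  88]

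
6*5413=32478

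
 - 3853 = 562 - 4415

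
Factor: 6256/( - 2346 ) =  - 2^3 *3^( - 1 )  =  - 8/3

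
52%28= 24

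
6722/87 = 6722/87 = 77.26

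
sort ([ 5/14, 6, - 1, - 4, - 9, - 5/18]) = [ - 9, - 4,  -  1, - 5/18 , 5/14 , 6]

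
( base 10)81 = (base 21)3I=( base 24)39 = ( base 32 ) 2H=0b1010001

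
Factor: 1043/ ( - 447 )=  - 7/3 = -3^( - 1 ) * 7^1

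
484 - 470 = 14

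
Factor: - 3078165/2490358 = - 2^ ( - 1) * 3^1*5^1*13^( - 1)*95783^ (- 1) * 205211^1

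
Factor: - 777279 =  - 3^1 * 109^1*2377^1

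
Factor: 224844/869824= 56211/217456 = 2^( -4)*3^1 * 41^1*457^1*13591^(  -  1) 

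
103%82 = 21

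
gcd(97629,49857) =3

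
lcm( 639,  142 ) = 1278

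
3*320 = 960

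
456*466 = 212496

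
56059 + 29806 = 85865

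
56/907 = 56/907 = 0.06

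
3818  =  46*83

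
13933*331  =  4611823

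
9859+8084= 17943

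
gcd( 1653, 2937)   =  3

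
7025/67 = 7025/67 = 104.85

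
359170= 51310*7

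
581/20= 581/20 = 29.05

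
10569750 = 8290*1275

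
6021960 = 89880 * 67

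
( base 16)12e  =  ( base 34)8u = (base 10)302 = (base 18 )GE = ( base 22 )dg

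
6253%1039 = 19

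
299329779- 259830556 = 39499223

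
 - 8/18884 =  - 2/4721 = - 0.00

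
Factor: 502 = 2^1 *251^1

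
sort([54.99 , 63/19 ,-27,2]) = [ -27,2, 63/19,54.99 ]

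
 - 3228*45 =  - 145260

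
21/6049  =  21/6049 = 0.00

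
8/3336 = 1/417 = 0.00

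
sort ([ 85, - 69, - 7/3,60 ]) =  [ - 69, - 7/3, 60,85 ]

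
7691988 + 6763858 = 14455846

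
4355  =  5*871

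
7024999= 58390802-51365803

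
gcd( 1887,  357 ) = 51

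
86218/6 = 14369 + 2/3 = 14369.67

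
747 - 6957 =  - 6210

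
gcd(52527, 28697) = 1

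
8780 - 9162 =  - 382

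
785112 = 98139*8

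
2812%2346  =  466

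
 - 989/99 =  - 10 + 1/99 = -9.99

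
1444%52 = 40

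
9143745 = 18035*507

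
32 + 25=57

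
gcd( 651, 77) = 7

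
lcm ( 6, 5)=30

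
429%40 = 29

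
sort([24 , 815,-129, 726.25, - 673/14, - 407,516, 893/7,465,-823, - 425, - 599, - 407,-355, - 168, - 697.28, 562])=[ - 823, - 697.28, - 599, - 425, - 407,- 407, - 355,-168,  -  129, - 673/14,24,893/7,465,516,562,726.25,815] 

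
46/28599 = 46/28599 = 0.00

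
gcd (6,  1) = 1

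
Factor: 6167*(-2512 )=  - 15491504 = - 2^4 * 7^1*157^1*881^1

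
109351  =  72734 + 36617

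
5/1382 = 5/1382= 0.00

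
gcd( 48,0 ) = 48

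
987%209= 151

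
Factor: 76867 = 7^1*79^1*139^1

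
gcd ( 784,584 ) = 8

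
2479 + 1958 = 4437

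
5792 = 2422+3370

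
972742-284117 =688625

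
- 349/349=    - 1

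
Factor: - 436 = -2^2*109^1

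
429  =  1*429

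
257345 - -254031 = 511376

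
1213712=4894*248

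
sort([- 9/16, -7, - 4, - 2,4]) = [ - 7, - 4,- 2, - 9/16,4 ]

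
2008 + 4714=6722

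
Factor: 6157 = 47^1*131^1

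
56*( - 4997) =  -279832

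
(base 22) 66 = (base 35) 3X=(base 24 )5I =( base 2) 10001010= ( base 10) 138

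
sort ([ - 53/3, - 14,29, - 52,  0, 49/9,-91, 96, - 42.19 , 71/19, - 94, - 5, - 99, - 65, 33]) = [ - 99,-94, - 91, - 65, - 52, - 42.19, - 53/3,- 14, - 5, 0, 71/19, 49/9,29  ,  33,  96]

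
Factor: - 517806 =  - 2^1*3^3*43^1*223^1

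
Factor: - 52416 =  - 2^6*3^2*7^1*13^1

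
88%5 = 3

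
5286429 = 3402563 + 1883866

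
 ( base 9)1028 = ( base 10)755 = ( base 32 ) NJ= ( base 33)mt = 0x2f3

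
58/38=1 + 10/19   =  1.53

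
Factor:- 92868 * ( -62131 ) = 5769981708 = 2^2 * 3^1*71^1 * 109^1*62131^1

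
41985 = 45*933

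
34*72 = 2448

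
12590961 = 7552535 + 5038426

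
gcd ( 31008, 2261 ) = 323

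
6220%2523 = 1174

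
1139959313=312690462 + 827268851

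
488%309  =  179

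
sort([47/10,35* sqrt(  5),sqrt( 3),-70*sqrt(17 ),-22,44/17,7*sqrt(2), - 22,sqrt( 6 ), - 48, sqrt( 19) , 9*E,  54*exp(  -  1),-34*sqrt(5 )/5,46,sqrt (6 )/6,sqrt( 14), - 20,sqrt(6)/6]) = [ - 70 * sqrt(17), - 48, - 22,  -  22,- 20, - 34*sqrt( 5 )/5,sqrt( 6 )/6,sqrt( 6 )/6,sqrt(3),sqrt( 6) , 44/17,sqrt (14 ),sqrt( 19 ),47/10,7 * sqrt( 2 ),54*exp(-1 ),9*E,46,  35 * sqrt(5) ] 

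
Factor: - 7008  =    -  2^5*3^1 * 73^1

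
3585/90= 239/6 = 39.83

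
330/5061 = 110/1687 = 0.07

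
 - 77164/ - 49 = 77164/49 = 1574.78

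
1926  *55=105930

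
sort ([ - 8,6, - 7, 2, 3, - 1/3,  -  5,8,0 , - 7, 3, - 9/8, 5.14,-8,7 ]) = [ - 8, - 8, - 7,- 7, - 5, - 9/8, - 1/3, 0,2,3, 3,5.14, 6, 7, 8] 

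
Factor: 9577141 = 7^1*1368163^1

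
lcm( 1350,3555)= 106650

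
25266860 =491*51460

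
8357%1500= 857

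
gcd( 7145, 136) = 1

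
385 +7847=8232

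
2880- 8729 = -5849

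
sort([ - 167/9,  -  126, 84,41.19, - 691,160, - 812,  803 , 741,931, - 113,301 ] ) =[ - 812, - 691,  -  126, - 113, - 167/9, 41.19,84,  160 , 301, 741,803,931] 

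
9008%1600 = 1008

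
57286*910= 52130260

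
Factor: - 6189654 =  - 2^1 * 3^1*1031609^1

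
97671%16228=303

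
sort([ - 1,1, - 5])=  [ - 5, - 1,1]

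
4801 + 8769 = 13570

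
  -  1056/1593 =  - 1  +  179/531= - 0.66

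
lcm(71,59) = 4189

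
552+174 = 726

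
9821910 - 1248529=8573381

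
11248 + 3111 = 14359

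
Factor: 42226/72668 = 43/74 = 2^( -1) * 37^(-1 ) * 43^1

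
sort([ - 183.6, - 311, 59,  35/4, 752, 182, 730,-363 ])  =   [ - 363,-311, - 183.6,35/4, 59, 182, 730, 752 ]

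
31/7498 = 31/7498 = 0.00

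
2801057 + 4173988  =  6975045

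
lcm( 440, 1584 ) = 7920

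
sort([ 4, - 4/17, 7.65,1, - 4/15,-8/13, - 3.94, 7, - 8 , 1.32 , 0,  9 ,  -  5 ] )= [- 8,-5, - 3.94, - 8/13 , - 4/15,- 4/17, 0, 1,1.32,4, 7,  7.65, 9 ] 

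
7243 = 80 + 7163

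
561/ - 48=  - 187/16 = - 11.69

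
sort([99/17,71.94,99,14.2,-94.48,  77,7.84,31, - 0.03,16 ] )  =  [- 94.48, - 0.03,99/17,7.84 , 14.2,16, 31,71.94,  77,99 ]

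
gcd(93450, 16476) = 6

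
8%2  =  0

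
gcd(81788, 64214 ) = 2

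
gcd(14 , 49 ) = 7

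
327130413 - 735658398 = -408527985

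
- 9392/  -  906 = 10+166/453= 10.37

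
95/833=95/833 = 0.11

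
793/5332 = 793/5332 = 0.15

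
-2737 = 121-2858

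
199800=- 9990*( - 20 ) 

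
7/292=7/292 = 0.02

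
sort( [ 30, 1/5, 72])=[1/5, 30,72 ] 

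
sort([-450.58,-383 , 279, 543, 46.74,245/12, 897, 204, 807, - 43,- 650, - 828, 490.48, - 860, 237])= [-860,-828, - 650, - 450.58, - 383, - 43,245/12,46.74, 204, 237,  279,490.48, 543,807, 897]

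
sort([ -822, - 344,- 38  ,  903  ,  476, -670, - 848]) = [ - 848,-822,-670 , - 344, - 38 , 476,903]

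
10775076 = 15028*717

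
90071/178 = 90071/178=506.02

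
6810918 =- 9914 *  (  -  687 )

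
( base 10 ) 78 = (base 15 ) 53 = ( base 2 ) 1001110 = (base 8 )116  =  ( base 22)3C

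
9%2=1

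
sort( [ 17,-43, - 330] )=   [ - 330, - 43,17 ] 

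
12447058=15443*806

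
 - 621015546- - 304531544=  - 316484002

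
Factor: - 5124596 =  - 2^2*1281149^1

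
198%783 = 198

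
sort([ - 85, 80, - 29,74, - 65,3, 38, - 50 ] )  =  [-85, -65, - 50, - 29, 3,38,74 , 80 ] 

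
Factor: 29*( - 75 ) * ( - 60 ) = 130500  =  2^2*3^2*5^3*29^1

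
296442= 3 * 98814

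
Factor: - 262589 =-37^1*47^1*151^1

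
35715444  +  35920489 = 71635933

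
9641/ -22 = -9641/22 = - 438.23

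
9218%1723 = 603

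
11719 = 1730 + 9989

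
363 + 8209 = 8572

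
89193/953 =89193/953 = 93.59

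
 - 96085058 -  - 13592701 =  - 82492357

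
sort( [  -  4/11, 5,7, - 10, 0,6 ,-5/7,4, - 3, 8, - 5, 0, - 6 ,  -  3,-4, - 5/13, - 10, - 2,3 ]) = [-10,-10, - 6, -5, - 4,-3, - 3, - 2, - 5/7,- 5/13,-4/11 , 0,0,  3,4, 5 , 6,7,8]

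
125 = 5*25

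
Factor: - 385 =-5^1*7^1*11^1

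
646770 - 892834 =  - 246064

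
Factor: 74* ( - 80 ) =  - 5920= - 2^5 * 5^1*37^1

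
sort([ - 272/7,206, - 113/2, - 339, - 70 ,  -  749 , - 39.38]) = [ - 749,-339, - 70, - 113/2, - 39.38, - 272/7,206 ]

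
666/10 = 66 + 3/5 = 66.60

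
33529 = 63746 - 30217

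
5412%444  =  84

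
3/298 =3/298 = 0.01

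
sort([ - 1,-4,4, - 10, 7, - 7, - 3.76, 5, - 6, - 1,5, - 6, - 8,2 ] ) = [-10,  -  8, - 7,-6, - 6, - 4, - 3.76, -1, - 1,2,4  ,  5,5,  7]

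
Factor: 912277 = 599^1*1523^1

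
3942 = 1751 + 2191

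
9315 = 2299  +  7016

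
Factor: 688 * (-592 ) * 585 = -238268160 = -2^8*3^2 * 5^1*13^1*37^1 * 43^1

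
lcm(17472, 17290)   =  1659840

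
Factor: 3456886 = 2^1*97^1*103^1*173^1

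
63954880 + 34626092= 98580972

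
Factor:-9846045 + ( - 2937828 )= - 12783873   =  -3^1*31^1*101^1*1361^1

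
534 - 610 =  - 76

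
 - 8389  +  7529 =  - 860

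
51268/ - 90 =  - 570 + 16/45 = - 569.64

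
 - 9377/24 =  - 391+7/24 = - 390.71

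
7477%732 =157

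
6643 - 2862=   3781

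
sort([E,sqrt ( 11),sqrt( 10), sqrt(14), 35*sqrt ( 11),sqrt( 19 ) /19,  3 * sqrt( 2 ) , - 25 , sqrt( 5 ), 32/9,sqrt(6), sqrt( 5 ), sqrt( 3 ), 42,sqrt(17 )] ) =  [ - 25, sqrt ( 19 ) /19,sqrt( 3), sqrt( 5) , sqrt( 5),  sqrt(6),  E,sqrt(10 ), sqrt( 11) , 32/9,sqrt( 14), sqrt(17),  3*sqrt( 2 ), 42 , 35*sqrt (11)] 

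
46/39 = 1 + 7/39 = 1.18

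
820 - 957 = -137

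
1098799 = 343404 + 755395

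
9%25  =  9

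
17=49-32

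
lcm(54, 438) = 3942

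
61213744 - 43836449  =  17377295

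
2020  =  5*404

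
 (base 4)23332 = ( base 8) 1376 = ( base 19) 226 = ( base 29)qc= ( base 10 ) 766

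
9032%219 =53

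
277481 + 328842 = 606323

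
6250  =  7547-1297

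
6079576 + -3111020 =2968556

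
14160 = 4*3540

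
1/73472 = 1/73472 = 0.00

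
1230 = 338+892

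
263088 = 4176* 63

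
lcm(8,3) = 24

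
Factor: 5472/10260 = 8/15 = 2^3*3^(-1 )*5^( - 1)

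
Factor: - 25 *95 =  - 5^3 * 19^1  =  - 2375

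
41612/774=20806/387 =53.76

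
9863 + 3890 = 13753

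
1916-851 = 1065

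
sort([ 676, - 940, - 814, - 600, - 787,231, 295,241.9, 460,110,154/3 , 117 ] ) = [ - 940, - 814,-787, - 600,154/3,110,117,231,241.9,295,460,676 ]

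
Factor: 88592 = 2^4*7^2*113^1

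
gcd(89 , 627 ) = 1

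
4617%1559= 1499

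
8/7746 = 4/3873 = 0.00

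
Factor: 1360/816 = 3^(-1)*5^1 = 5/3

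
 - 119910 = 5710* ( - 21 ) 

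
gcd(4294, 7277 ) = 19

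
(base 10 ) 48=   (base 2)110000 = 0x30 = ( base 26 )1m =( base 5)143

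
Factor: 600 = 2^3*3^1*5^2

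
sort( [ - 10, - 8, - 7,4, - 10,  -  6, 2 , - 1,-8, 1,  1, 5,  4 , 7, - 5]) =[ - 10, - 10, - 8 , - 8, - 7, - 6, - 5, - 1,  1, 1, 2,4 , 4 , 5, 7]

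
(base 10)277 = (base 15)137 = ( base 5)2102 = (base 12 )1b1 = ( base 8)425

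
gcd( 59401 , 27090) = 1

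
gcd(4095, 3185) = 455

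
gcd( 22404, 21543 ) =3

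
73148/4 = 18287   =  18287.00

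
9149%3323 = 2503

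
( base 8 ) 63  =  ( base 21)29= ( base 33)1i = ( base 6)123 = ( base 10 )51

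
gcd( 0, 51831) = 51831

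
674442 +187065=861507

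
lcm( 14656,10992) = 43968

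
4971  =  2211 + 2760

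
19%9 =1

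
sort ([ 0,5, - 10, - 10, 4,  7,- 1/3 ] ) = [ -10, - 10, - 1/3,0,4,5,7] 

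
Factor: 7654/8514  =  3^( - 2 )*11^( - 1) * 89^1 = 89/99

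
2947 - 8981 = -6034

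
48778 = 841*58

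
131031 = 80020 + 51011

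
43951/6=43951/6= 7325.17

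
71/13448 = 71/13448 = 0.01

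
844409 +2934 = 847343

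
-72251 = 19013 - 91264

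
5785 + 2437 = 8222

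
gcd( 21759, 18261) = 3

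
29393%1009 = 132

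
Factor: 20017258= 2^1*31^1 *322859^1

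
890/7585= 178/1517 =0.12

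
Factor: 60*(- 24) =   -  2^5*3^2 * 5^1 = - 1440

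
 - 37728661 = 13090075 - 50818736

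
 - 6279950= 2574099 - 8854049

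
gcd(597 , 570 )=3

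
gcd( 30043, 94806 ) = 1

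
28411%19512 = 8899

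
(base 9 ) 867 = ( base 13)427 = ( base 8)1305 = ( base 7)2032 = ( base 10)709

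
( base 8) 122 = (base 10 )82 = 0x52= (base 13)64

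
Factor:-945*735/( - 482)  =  2^( - 1)*3^4*5^2*7^3*241^ (-1 ) = 694575/482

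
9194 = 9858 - 664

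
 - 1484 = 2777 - 4261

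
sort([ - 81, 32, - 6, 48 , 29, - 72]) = [ - 81, - 72, - 6, 29 , 32,  48 ] 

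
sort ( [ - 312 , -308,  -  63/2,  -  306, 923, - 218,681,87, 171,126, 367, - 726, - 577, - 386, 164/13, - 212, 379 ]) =[ - 726,  -  577, - 386, - 312,-308, - 306, - 218 , - 212,-63/2,  164/13, 87  ,  126, 171, 367,379,681,923 ]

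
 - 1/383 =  - 1 + 382/383 = -0.00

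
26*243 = 6318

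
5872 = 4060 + 1812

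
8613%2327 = 1632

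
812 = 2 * 406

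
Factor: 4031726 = 2^1*2015863^1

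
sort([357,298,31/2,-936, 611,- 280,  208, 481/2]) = [  -  936, -280, 31/2, 208, 481/2, 298 , 357, 611] 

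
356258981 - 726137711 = -369878730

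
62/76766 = 31/38383 =0.00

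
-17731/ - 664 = 17731/664 =26.70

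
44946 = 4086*11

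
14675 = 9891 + 4784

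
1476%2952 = 1476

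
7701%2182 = 1155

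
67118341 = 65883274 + 1235067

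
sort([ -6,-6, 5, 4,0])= [-6, - 6,0, 4,5] 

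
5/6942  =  5/6942  =  0.00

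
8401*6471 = 54362871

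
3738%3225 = 513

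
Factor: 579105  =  3^2*5^1*17^1*757^1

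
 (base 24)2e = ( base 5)222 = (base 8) 76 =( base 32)1U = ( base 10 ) 62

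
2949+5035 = 7984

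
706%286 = 134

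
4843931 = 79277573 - 74433642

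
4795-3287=1508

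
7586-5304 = 2282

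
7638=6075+1563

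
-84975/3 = -28325 = -28325.00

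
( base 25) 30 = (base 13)5A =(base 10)75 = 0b1001011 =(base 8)113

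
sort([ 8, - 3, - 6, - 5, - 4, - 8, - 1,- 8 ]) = [-8, - 8,- 6,  -  5, - 4,-3,  -  1,  8 ]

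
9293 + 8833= 18126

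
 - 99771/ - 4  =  99771/4= 24942.75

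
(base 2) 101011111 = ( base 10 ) 351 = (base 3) 111000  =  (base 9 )430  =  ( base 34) AB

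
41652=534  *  78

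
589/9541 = 589/9541 = 0.06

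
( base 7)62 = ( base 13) 35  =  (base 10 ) 44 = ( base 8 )54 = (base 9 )48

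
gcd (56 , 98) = 14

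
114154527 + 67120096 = 181274623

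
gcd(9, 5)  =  1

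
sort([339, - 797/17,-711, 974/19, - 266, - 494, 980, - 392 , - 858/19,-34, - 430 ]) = [-711 , - 494, -430, - 392, - 266, - 797/17, - 858/19, - 34, 974/19, 339,980 ]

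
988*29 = 28652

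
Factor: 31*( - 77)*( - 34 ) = 2^1*7^1*11^1*17^1*31^1 = 81158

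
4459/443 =10  +  29/443 = 10.07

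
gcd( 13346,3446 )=2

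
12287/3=4095  +  2/3  =  4095.67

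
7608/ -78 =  - 98+6/13 = -97.54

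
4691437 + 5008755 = 9700192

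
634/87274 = 317/43637 = 0.01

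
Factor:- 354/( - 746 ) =177/373 = 3^1*59^1 * 373^( - 1) 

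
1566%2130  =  1566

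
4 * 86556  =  346224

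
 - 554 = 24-578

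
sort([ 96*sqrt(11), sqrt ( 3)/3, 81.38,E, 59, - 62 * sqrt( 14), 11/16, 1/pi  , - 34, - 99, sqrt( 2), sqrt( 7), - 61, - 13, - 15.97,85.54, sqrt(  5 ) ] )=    [ - 62*sqrt ( 14), - 99, - 61,- 34, - 15.97 , - 13, 1/pi,sqrt (3 )/3, 11/16, sqrt(2), sqrt( 5),sqrt ( 7), E, 59, 81.38, 85.54, 96*sqrt(11)]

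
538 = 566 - 28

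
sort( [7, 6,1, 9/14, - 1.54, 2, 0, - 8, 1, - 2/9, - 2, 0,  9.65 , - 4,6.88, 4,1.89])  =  [ - 8, - 4, - 2,-1.54,-2/9, 0,  0,  9/14,  1, 1, 1.89,  2,4,  6,6.88, 7, 9.65] 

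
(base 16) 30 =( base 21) 26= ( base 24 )20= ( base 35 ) 1d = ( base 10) 48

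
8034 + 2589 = 10623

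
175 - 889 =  - 714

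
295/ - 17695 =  - 1+3480/3539 = - 0.02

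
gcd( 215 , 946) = 43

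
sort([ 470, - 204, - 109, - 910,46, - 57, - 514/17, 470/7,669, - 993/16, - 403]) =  [ - 910, - 403, - 204, - 109, - 993/16,-57,-514/17, 46,470/7 , 470,669]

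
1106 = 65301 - 64195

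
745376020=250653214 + 494722806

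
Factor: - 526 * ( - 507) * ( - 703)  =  -2^1 *3^1*13^2*19^1*37^1*263^1  =  - 187477446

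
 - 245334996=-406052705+160717709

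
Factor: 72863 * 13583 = 989698129 = 7^2*17^2 * 47^1*1487^1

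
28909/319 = 90+199/319 = 90.62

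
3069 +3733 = 6802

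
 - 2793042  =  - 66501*42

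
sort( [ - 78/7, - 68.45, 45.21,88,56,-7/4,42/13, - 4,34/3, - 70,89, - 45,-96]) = [-96, - 70, - 68.45, - 45 , - 78/7,  -  4, -7/4,42/13, 34/3, 45.21,56 , 88,89 ]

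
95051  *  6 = 570306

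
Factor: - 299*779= -13^1*19^1*23^1*41^1=- 232921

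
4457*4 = 17828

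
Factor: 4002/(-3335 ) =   -  6/5 = - 2^1 * 3^1*5^(- 1 ) 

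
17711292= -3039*(- 5828 )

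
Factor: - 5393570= - 2^1*5^1*7^1 * 13^1*5927^1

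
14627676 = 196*74631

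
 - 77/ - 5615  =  77/5615 = 0.01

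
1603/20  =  80 + 3/20=80.15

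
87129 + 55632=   142761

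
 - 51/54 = -1 + 1/18 = -0.94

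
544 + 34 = 578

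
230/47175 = 46/9435 = 0.00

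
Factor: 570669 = 3^1*11^1* 17293^1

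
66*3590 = 236940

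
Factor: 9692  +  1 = 3^3 * 359^1 = 9693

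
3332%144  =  20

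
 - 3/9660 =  - 1+3219/3220   =  - 0.00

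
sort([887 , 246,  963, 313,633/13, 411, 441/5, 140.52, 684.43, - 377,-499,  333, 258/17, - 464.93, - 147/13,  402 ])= [ - 499, - 464.93, - 377,  -  147/13,  258/17, 633/13, 441/5, 140.52, 246, 313, 333, 402,  411,  684.43,887, 963 ]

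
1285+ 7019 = 8304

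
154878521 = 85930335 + 68948186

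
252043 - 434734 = -182691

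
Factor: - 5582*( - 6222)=34731204= 2^2 *3^1*17^1*61^1 *2791^1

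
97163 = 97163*1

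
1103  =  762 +341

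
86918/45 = 86918/45  =  1931.51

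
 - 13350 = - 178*75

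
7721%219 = 56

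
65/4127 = 65/4127 = 0.02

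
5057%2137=783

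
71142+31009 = 102151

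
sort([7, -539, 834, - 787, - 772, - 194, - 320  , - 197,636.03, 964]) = [ - 787, - 772, - 539 , - 320, - 197, - 194, 7, 636.03,834,964]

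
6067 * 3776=22908992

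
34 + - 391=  - 357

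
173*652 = 112796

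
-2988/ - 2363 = 1 + 625/2363 = 1.26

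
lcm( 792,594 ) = 2376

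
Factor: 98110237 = 311^1*315467^1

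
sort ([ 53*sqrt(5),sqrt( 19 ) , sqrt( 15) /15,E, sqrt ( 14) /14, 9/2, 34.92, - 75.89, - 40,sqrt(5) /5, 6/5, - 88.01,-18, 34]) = [ - 88.01, - 75.89 , - 40, -18, sqrt(15)/15, sqrt(14 )/14,sqrt(5)/5 , 6/5,E, sqrt(19), 9/2,34, 34.92, 53*sqrt (5)]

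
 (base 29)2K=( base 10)78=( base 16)4e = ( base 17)4a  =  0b1001110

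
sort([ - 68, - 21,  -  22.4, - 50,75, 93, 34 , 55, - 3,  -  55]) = [-68 , - 55, - 50,-22.4, - 21 ,  -  3, 34,55,75,93 ]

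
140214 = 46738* 3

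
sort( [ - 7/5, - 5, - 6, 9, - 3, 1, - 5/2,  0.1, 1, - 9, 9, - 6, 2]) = [ - 9, - 6, - 6, - 5, - 3, -5/2, - 7/5, 0.1, 1,1, 2, 9, 9]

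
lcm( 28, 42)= 84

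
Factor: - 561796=-2^2*140449^1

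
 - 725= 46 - 771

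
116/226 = 58/113=0.51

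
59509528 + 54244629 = 113754157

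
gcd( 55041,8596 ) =7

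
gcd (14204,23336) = 4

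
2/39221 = 2/39221 = 0.00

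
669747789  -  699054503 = -29306714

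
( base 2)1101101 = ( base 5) 414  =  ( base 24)4D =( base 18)61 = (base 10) 109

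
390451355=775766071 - 385314716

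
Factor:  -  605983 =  - 7^2*83^1*149^1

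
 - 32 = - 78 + 46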